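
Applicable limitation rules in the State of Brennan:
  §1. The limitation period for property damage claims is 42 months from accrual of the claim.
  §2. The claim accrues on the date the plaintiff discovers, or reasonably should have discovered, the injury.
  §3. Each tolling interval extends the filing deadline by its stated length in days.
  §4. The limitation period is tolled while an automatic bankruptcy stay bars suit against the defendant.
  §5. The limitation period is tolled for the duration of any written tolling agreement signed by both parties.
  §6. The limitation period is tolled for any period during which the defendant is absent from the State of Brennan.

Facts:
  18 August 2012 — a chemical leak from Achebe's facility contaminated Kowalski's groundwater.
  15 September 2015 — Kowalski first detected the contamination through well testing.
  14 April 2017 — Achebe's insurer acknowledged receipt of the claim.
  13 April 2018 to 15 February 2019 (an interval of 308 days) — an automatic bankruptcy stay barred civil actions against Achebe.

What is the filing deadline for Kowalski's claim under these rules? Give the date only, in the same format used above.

The claim did not accrue until Kowalski discovered the injury on 15 September 2015; the 18 August 2012 act date does not start the clock under the stated rule.
Adding the 42 months base period to 15 September 2015 gives a deadline of 15 March 2019, before any tolling.
The period was tolled for 308 days by the automatic bankruptcy stay (13 April 2018 to 15 February 2019), pushing the deadline to 17 January 2020.
Nothing else in the chronology tolls or restarts the period.

17 January 2020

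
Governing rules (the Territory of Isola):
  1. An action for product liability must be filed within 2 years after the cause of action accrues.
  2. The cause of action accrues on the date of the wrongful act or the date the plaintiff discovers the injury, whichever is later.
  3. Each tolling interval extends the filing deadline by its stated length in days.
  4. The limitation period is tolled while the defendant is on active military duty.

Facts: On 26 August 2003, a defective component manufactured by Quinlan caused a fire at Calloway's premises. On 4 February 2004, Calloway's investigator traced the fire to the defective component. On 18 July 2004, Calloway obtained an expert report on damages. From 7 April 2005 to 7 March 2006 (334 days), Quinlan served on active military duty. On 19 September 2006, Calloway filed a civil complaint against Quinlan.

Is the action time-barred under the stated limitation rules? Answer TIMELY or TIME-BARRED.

Because discovery on 4 February 2004 post-dates the 26 August 2003 act, accrual under the later-of rule falls on 4 February 2004.
2 years from 4 February 2004 is 4 February 2006.
Because the defendant's active military service ran from 7 April 2005 to 7 March 2006, the deadline is extended by 334 days to 4 January 2007.
The other events in the timeline have no effect on the limitation period under the stated rules.
The 19 September 2006 filing precedes the 4 January 2007 deadline; the claim is timely.

TIMELY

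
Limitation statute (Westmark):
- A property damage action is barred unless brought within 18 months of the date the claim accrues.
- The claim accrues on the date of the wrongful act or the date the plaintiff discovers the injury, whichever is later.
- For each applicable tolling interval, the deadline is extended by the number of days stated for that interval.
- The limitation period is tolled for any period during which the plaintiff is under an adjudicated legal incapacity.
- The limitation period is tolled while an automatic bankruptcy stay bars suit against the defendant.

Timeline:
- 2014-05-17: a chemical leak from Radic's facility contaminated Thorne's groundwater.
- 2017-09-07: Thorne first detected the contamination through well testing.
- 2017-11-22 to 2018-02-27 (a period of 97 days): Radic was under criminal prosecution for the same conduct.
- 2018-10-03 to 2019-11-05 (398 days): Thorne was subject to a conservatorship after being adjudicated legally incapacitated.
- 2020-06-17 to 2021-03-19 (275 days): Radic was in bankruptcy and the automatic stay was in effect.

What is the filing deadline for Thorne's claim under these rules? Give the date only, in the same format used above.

The claim accrued on 2017-09-07 — the later of the 2014-05-17 act and the 2017-09-07 discovery.
Adding the 18 months base period to 2017-09-07 gives a deadline of 2019-03-07, before any tolling.
The plaintiff's legal incapacity from 2018-10-03 to 2019-11-05 tolled the period for 398 days, extending the deadline to 2020-04-08.
By the time the automatic bankruptcy stay began on 2020-06-17, the limitation period had already expired on 2020-04-08; that interval cannot revive it.
The pending criminal prosecution from 2017-11-22 to 2018-02-27 does not toll the period, because no stated rule makes a criminal prosecution a tolling event.

2020-04-08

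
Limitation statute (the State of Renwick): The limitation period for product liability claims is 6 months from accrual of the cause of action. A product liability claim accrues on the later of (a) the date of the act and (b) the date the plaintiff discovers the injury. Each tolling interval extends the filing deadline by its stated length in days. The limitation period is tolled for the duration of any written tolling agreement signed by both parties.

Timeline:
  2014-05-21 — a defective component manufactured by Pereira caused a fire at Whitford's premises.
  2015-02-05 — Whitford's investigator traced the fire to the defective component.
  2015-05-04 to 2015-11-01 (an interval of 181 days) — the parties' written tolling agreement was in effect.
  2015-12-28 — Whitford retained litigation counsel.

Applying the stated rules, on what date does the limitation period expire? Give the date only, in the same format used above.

2016-02-02

The claim accrued on 2015-02-05 — the later of the 2014-05-21 act and the 2015-02-05 discovery.
The untolled deadline — 6 months after 2015-02-05 — is 2015-08-05.
The period was tolled for 181 days by the written tolling agreement (2015-05-04 to 2015-11-01), pushing the deadline to 2016-02-02.
None of the other events listed affects the running of the period under the stated rules.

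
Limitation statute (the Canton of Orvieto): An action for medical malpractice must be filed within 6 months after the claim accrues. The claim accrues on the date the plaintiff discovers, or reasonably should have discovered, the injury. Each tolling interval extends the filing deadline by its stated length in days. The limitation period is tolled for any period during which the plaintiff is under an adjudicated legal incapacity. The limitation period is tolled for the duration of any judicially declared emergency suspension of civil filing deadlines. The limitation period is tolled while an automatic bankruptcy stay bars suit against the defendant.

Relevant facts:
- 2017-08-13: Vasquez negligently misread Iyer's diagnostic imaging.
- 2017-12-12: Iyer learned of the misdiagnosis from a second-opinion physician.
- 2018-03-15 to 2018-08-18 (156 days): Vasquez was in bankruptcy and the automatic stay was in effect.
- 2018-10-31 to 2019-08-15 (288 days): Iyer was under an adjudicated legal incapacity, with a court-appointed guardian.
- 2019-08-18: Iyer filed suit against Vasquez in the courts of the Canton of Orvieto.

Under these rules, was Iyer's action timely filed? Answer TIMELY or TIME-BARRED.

Under the discovery rule, the claim accrued on 2017-12-12, when Iyer discovered the injury — not on the 2017-08-13 date of the underlying act.
6 months from 2017-12-12 is 2018-06-12.
The period was tolled for 156 days by the automatic bankruptcy stay (2018-03-15 to 2018-08-18), pushing the deadline to 2018-11-15.
The period was tolled for 288 days by the plaintiff's legal incapacity (2018-10-31 to 2019-08-15), pushing the deadline to 2019-08-30.
Filing on 2019-08-18 beat the 2019-08-30 deadline — the action is timely.

TIMELY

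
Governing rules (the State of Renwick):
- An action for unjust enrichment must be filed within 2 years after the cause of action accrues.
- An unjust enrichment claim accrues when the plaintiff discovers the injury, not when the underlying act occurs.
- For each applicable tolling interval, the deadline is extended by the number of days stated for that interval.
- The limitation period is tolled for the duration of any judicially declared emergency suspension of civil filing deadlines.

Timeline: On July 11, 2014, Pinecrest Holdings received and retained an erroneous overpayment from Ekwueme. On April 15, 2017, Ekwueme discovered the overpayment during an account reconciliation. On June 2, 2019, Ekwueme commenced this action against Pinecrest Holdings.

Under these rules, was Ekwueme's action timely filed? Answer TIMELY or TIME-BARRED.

Accrual is tied to discovery, so the period began on April 15, 2017 rather than on July 11, 2014 when the act occurred.
2 years from April 15, 2017 is April 15, 2019.
The June 2, 2019 filing falls after the April 15, 2019 deadline; the claim is time-barred.

TIME-BARRED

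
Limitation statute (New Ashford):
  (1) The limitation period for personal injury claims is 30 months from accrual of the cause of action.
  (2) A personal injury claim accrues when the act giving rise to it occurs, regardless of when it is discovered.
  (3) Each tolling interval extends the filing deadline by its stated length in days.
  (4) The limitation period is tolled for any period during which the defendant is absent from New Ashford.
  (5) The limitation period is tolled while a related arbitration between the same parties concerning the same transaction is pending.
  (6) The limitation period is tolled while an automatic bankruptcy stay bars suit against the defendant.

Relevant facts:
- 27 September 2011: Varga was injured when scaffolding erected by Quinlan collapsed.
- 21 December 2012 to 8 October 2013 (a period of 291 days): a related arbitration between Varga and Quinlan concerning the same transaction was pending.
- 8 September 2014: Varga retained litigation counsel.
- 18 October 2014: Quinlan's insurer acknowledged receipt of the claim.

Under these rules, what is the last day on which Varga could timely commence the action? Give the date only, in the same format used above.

12 January 2015

The limitation period began to run on 27 September 2011.
30 months from 27 September 2011 is 27 March 2014.
The period was tolled for 291 days by the pending related arbitration (21 December 2012 to 8 October 2013), pushing the deadline to 12 January 2015.
None of the other events listed affects the running of the period under the stated rules.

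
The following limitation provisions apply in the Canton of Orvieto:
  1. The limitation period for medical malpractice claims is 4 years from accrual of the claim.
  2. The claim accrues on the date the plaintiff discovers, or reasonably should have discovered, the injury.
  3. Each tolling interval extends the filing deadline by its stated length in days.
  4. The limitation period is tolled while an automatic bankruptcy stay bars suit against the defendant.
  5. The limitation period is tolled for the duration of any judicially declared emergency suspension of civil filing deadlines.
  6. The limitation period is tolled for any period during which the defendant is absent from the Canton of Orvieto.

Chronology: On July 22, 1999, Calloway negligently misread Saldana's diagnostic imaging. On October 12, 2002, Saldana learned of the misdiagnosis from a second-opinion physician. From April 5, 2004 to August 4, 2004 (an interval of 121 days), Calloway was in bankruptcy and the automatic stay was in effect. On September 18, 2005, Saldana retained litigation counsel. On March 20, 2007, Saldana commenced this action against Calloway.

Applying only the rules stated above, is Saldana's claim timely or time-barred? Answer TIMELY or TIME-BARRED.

TIME-BARRED

Accrual is tied to discovery, so the period began on October 12, 2002 rather than on July 22, 1999 when the act occurred.
4 years from October 12, 2002 is October 12, 2006.
Because the automatic bankruptcy stay ran from April 5, 2004 to August 4, 2004, the deadline is extended by 121 days to February 10, 2007.
Nothing else in the chronology tolls or restarts the period.
Filing on March 20, 2007 missed the February 10, 2007 deadline — the action is time-barred.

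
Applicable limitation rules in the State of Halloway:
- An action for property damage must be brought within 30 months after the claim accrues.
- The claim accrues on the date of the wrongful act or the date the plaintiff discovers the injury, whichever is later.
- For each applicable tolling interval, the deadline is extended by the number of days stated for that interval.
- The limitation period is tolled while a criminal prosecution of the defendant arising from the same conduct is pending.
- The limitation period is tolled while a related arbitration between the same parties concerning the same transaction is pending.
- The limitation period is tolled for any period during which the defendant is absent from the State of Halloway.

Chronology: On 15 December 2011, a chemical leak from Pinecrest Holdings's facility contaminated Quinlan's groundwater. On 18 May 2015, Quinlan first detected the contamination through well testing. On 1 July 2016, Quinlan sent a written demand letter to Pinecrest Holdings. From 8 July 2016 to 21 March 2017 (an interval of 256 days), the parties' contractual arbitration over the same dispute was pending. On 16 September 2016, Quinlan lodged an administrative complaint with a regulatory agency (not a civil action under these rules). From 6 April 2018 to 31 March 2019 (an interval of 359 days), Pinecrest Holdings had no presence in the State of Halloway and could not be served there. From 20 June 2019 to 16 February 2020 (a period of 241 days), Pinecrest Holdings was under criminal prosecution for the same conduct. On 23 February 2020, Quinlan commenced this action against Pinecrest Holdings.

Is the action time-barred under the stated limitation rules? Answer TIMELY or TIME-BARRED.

TIMELY

Because discovery on 18 May 2015 post-dates the 15 December 2011 act, accrual under the later-of rule falls on 18 May 2015.
30 months from 18 May 2015 is 18 November 2017.
Because the pending related arbitration ran from 8 July 2016 to 21 March 2017, the deadline is extended by 256 days to 1 August 2018.
The period was tolled for 359 days by the defendant's absence from the jurisdiction (6 April 2018 to 31 March 2019), pushing the deadline to 26 July 2019.
Because the pending criminal prosecution ran from 20 June 2019 to 16 February 2020, the deadline is extended by 241 days to 23 March 2020.
Nothing else in the chronology tolls or restarts the period.
The 23 February 2020 filing precedes the 23 March 2020 deadline; the claim is timely.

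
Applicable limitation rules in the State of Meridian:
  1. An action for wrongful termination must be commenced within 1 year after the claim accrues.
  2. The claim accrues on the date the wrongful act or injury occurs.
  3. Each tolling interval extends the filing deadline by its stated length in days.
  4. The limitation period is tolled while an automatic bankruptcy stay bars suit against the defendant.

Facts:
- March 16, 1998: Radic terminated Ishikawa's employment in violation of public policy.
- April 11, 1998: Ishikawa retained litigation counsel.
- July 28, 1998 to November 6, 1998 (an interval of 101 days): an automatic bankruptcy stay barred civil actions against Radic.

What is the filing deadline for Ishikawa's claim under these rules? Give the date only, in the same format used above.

The limitation period began to run on March 16, 1998.
1 year from March 16, 1998 is March 16, 1999.
The period was tolled for 101 days by the automatic bankruptcy stay (July 28, 1998 to November 6, 1998), pushing the deadline to June 25, 1999.
None of the other events listed affects the running of the period under the stated rules.

June 25, 1999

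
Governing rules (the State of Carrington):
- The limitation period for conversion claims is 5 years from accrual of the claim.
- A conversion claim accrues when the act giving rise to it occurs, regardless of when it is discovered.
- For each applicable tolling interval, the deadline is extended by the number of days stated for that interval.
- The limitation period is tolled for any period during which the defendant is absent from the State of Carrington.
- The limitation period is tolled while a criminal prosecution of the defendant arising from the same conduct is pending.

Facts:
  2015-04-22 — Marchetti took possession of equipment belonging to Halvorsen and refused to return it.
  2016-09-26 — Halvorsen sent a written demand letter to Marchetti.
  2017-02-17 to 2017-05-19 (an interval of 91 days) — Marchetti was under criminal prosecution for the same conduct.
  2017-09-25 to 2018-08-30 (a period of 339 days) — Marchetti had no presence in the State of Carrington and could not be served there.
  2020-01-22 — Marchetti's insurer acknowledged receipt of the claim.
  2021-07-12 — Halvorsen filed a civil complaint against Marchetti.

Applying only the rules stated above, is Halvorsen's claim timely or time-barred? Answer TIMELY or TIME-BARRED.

The limitation period began to run on 2015-04-22.
5 years from 2015-04-22 is 2020-04-22.
Because the pending criminal prosecution ran from 2017-02-17 to 2017-05-19, the deadline is extended by 91 days to 2020-07-22.
The defendant's absence from the jurisdiction from 2017-09-25 to 2018-08-30 tolled the period for 339 days, extending the deadline to 2021-06-26.
The other events in the timeline have no effect on the limitation period under the stated rules.
Halvorsen filed on 2021-07-12, after the 2021-06-26 deadline, so the action is time-barred.

TIME-BARRED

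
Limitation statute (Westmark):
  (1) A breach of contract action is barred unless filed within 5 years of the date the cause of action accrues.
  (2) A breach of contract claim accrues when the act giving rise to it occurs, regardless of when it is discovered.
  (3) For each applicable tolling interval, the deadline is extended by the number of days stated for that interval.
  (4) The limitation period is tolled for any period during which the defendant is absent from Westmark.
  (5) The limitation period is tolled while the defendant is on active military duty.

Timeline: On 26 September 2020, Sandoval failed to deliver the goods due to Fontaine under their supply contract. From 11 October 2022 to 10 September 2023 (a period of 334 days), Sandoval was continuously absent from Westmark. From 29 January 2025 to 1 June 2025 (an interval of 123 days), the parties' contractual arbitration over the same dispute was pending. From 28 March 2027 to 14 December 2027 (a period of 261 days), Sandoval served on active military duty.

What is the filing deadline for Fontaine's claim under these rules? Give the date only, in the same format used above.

The cause of action accrued on 26 September 2020, the date of the act.
5 years from 26 September 2020 is 26 September 2025.
Because the defendant's absence from the jurisdiction ran from 11 October 2022 to 10 September 2023, the deadline is extended by 334 days to 26 August 2026.
The defendant's active military service starting 28 March 2027 came too late — the period had run on 26 August 2026 — and so does not extend the deadline.
The pending related arbitration from 29 January 2025 to 1 June 2025 does not toll the period, because no stated rule makes a pending arbitration a tolling event.

26 August 2026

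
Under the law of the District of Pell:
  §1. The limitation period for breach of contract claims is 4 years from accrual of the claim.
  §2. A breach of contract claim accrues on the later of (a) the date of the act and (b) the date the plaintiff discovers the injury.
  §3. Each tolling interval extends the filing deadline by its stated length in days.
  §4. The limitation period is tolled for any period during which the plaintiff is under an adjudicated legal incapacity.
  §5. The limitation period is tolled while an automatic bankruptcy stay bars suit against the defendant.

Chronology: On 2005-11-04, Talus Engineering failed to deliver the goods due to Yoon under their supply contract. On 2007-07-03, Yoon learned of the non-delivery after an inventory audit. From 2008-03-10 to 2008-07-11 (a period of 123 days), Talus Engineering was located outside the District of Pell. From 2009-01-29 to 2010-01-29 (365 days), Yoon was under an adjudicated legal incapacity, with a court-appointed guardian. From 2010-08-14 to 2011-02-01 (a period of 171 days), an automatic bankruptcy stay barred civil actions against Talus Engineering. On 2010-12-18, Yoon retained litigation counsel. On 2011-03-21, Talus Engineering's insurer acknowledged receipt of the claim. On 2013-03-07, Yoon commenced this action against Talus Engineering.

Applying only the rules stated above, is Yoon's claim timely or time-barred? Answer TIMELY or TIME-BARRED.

Taking the later of the act (2005-11-04) and discovery (2007-07-03), the claim accrued on 2007-07-03.
4 years from 2007-07-03 is 2011-07-03.
The plaintiff's legal incapacity from 2009-01-29 to 2010-01-29 tolled the period for 365 days, extending the deadline to 2012-07-02.
The automatic bankruptcy stay from 2010-08-14 to 2011-02-01 tolled the period for 171 days, extending the deadline to 2012-12-20.
Although the defendant's absence ran from 2008-03-10 to 2008-07-11, the stated rules do not make that a tolling event, so it is disregarded.
None of the other events listed affects the running of the period under the stated rules.
Filing on 2013-03-07 missed the 2012-12-20 deadline — the action is time-barred.

TIME-BARRED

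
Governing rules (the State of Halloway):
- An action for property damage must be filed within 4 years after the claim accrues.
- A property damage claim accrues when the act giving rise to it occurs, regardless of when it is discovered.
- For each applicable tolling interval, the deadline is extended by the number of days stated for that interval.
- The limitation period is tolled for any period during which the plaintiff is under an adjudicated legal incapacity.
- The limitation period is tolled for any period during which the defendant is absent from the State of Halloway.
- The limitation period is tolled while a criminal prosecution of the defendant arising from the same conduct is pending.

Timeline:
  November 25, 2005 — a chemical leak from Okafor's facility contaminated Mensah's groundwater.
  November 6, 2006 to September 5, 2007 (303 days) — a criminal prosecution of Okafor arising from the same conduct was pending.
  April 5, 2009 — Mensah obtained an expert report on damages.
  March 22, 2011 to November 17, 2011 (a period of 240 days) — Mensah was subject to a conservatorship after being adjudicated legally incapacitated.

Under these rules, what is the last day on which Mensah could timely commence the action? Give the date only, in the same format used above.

September 24, 2010

The claim accrued on November 25, 2005, when the wrongful act occurred.
The untolled deadline — 4 years after November 25, 2005 — is November 25, 2009.
The pending criminal prosecution from November 6, 2006 to September 5, 2007 tolled the period for 303 days, extending the deadline to September 24, 2010.
The plaintiff's legal incapacity from March 22, 2011 to November 17, 2011 began after the period had already run on September 24, 2010, so it has no tolling effect.
Nothing else in the chronology tolls or restarts the period.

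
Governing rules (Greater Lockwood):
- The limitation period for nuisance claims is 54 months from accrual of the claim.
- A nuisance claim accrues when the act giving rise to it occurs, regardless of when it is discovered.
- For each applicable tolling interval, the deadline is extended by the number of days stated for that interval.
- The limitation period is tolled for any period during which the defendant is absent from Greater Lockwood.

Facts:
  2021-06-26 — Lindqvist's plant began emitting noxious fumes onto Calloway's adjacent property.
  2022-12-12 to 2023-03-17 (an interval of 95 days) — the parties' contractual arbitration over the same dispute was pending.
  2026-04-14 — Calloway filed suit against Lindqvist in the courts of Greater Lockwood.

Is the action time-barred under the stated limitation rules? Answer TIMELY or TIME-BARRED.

TIME-BARRED

The limitation period began to run on 2021-06-26.
The untolled deadline — 54 months after 2021-06-26 — is 2025-12-26.
No stated provision tolls the period for a pending arbitration, so the interval from 2022-12-12 to 2023-03-17 has no effect on the deadline.
Filing on 2026-04-14 missed the 2025-12-26 deadline — the action is time-barred.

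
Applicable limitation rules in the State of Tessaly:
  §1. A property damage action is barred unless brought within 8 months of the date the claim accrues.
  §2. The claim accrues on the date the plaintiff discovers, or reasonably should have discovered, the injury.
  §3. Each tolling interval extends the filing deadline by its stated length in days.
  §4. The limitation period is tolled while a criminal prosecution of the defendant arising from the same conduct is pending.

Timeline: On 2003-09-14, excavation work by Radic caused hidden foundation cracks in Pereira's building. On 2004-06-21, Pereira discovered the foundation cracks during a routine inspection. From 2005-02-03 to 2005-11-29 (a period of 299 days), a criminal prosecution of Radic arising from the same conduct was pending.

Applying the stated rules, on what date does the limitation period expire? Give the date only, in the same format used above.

2005-12-17

Accrual is tied to discovery, so the period began on 2004-06-21 rather than on 2003-09-14 when the act occurred.
The untolled deadline — 8 months after 2004-06-21 — is 2005-02-21.
The period was tolled for 299 days by the pending criminal prosecution (2005-02-03 to 2005-11-29), pushing the deadline to 2005-12-17.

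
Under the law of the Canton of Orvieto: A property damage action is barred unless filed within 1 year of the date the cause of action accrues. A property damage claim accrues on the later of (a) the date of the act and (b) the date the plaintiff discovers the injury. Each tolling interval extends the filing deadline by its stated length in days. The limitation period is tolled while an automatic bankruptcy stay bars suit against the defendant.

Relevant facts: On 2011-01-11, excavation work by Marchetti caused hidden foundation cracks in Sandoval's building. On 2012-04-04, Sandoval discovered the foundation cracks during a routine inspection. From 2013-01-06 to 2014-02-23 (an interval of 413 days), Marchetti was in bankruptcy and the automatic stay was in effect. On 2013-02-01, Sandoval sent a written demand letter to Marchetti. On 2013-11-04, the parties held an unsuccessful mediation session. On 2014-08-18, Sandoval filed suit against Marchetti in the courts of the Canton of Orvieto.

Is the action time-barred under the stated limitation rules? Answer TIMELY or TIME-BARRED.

TIME-BARRED

Because discovery on 2012-04-04 post-dates the 2011-01-11 act, accrual under the later-of rule falls on 2012-04-04.
Adding the 1 year base period to 2012-04-04 gives a deadline of 2013-04-04, before any tolling.
The period was tolled for 413 days by the automatic bankruptcy stay (2013-01-06 to 2014-02-23), pushing the deadline to 2014-05-22.
None of the other events listed affects the running of the period under the stated rules.
Filing on 2014-08-18 missed the 2014-05-22 deadline — the action is time-barred.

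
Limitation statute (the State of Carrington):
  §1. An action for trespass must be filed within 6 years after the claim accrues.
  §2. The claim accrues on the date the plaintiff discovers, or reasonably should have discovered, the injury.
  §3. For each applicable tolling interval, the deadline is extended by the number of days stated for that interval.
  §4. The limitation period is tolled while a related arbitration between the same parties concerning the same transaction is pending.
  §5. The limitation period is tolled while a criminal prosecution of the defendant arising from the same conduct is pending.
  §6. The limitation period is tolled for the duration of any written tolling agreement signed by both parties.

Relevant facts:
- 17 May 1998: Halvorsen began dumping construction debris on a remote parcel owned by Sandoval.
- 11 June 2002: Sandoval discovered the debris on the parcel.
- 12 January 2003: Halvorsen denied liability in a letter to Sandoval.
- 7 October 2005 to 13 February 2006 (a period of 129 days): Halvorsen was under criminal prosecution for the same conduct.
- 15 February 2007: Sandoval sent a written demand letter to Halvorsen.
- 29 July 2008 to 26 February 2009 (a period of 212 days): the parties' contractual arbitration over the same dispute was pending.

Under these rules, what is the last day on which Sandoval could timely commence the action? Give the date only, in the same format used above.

18 May 2009

The claim did not accrue until Sandoval discovered the injury on 11 June 2002; the 17 May 1998 act date does not start the clock under the stated rule.
The untolled deadline — 6 years after 11 June 2002 — is 11 June 2008.
The period was tolled for 129 days by the pending criminal prosecution (7 October 2005 to 13 February 2006), pushing the deadline to 18 October 2008.
The pending related arbitration from 29 July 2008 to 26 February 2009 tolled the period for 212 days, extending the deadline to 18 May 2009.
Nothing else in the chronology tolls or restarts the period.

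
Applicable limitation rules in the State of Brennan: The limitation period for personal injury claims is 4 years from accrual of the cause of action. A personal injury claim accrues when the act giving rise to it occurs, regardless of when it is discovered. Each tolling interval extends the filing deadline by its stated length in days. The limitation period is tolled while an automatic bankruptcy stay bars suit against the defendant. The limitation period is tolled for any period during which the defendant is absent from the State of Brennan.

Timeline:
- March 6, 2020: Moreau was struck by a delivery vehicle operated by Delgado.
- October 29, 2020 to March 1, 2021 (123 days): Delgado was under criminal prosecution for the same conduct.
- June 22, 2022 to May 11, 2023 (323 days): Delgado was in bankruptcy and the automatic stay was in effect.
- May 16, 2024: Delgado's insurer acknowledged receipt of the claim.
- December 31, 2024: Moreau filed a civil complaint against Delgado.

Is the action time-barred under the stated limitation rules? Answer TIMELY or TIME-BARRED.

The claim accrued on March 6, 2020, when the wrongful act occurred.
The untolled deadline — 4 years after March 6, 2020 — is March 6, 2024.
The period was tolled for 323 days by the automatic bankruptcy stay (June 22, 2022 to May 11, 2023), pushing the deadline to January 23, 2025.
No stated provision tolls the period for a criminal prosecution, so the interval from October 29, 2020 to March 1, 2021 has no effect on the deadline.
None of the other events listed affects the running of the period under the stated rules.
Moreau filed on December 31, 2024, before the January 23, 2025 deadline, so the action is timely.

TIMELY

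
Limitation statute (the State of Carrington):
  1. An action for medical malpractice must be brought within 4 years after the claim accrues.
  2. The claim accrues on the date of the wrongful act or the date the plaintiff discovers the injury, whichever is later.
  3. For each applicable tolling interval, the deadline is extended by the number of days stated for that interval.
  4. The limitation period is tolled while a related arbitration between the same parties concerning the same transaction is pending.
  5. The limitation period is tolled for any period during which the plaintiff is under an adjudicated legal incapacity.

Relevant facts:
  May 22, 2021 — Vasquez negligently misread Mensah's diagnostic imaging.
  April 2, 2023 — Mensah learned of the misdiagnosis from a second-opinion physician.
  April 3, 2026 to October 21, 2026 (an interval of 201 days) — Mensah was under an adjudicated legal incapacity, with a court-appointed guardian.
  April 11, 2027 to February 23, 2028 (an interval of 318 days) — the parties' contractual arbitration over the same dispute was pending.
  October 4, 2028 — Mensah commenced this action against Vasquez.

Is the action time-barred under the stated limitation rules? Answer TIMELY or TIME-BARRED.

The claim accrued on April 2, 2023 — the later of the May 22, 2021 act and the April 2, 2023 discovery.
4 years from April 2, 2023 is April 2, 2027.
Because the plaintiff's legal incapacity ran from April 3, 2026 to October 21, 2026, the deadline is extended by 201 days to October 20, 2027.
The pending related arbitration from April 11, 2027 to February 23, 2028 tolled the period for 318 days, extending the deadline to September 2, 2028.
Filing on October 4, 2028 missed the September 2, 2028 deadline — the action is time-barred.

TIME-BARRED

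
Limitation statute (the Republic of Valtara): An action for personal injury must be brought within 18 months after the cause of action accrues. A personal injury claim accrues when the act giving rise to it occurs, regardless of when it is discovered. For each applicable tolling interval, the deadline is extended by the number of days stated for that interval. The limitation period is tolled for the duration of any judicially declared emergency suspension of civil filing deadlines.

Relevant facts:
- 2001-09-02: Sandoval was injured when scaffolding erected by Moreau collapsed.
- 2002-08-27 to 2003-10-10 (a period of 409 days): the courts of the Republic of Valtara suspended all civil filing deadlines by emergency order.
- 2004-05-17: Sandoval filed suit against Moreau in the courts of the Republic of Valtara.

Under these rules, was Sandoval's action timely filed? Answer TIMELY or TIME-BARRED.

The limitation period began to run on 2001-09-02.
Adding the 18 months base period to 2001-09-02 gives a deadline of 2003-03-02, before any tolling.
The emergency suspension of filing deadlines from 2002-08-27 to 2003-10-10 tolled the period for 409 days, extending the deadline to 2004-04-14.
Sandoval filed on 2004-05-17, after the 2004-04-14 deadline, so the action is time-barred.

TIME-BARRED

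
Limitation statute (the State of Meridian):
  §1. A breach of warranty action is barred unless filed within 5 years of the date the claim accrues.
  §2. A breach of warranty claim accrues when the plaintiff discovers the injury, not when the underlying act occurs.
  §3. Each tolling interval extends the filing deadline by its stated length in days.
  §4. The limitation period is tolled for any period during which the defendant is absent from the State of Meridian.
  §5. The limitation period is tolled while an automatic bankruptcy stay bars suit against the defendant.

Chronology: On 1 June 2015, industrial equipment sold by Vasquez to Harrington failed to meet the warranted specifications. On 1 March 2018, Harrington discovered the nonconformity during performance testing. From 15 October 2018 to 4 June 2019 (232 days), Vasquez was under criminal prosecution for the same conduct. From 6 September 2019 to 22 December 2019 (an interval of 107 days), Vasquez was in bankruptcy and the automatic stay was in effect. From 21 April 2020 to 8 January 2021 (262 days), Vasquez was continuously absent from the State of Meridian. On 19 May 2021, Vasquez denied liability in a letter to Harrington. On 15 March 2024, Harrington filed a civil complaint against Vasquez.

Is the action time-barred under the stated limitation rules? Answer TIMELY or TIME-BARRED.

TIME-BARRED

The claim did not accrue until Harrington discovered the injury on 1 March 2018; the 1 June 2015 act date does not start the clock under the stated rule.
Adding the 5 years base period to 1 March 2018 gives a deadline of 1 March 2023, before any tolling.
Because the automatic bankruptcy stay ran from 6 September 2019 to 22 December 2019, the deadline is extended by 107 days to 16 June 2023.
Because the defendant's absence from the jurisdiction ran from 21 April 2020 to 8 January 2021, the deadline is extended by 262 days to 4 March 2024.
Although a criminal prosecution ran from 15 October 2018 to 4 June 2019, the stated rules do not make that a tolling event, so it is disregarded.
Nothing else in the chronology tolls or restarts the period.
Harrington filed on 15 March 2024, after the 4 March 2024 deadline, so the action is time-barred.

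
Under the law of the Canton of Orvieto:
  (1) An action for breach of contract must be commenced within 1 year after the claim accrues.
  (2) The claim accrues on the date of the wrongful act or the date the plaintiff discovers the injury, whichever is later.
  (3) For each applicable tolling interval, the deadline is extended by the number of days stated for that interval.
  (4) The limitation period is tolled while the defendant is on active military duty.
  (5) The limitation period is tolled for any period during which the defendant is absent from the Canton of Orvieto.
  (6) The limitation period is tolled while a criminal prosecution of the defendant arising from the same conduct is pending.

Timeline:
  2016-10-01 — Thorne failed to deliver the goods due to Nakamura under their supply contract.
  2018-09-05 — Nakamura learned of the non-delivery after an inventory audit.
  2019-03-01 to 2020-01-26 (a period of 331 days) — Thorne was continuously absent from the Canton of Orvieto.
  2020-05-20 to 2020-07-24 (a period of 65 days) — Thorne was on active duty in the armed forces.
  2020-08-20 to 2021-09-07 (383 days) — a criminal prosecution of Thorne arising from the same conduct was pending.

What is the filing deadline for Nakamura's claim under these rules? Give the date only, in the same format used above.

The claim accrued on 2018-09-05 — the later of the 2016-10-01 act and the 2018-09-05 discovery.
Adding the 1 year base period to 2018-09-05 gives a deadline of 2019-09-05, before any tolling.
Because the defendant's absence from the jurisdiction ran from 2019-03-01 to 2020-01-26, the deadline is extended by 331 days to 2020-08-01.
The period was tolled for 65 days by the defendant's active military service (2020-05-20 to 2020-07-24), pushing the deadline to 2020-10-05.
The period was tolled for 383 days by the pending criminal prosecution (2020-08-20 to 2021-09-07), pushing the deadline to 2021-10-23.

2021-10-23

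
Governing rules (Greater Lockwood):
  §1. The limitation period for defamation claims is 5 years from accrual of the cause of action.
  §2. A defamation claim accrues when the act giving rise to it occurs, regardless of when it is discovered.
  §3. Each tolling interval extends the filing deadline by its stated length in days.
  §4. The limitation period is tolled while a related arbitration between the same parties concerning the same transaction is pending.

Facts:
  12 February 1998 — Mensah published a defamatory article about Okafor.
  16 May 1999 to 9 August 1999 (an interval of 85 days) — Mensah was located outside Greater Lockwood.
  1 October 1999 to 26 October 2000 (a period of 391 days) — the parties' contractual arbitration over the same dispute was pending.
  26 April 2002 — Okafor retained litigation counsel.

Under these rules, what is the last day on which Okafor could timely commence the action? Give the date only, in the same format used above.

9 March 2004

The limitation period began to run on 12 February 1998.
5 years from 12 February 1998 is 12 February 2003.
The pending related arbitration from 1 October 1999 to 26 October 2000 tolled the period for 391 days, extending the deadline to 9 March 2004.
The defendant's absence from the jurisdiction from 16 May 1999 to 9 August 1999 does not toll the period, because no stated rule makes the defendant's absence a tolling event.
The other events in the timeline have no effect on the limitation period under the stated rules.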